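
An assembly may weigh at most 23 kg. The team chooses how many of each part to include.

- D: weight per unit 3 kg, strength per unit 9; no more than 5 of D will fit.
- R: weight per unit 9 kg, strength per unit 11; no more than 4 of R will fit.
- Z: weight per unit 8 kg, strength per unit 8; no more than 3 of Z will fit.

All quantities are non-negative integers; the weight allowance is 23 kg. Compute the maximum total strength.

53

This is a bounded integer knapsack.
D has the best ratio (9/3); taking only D gives at most 5×9 = 45 (stopped by the supply cap of 5).
Mixing does better — 5×D and 1×Z: weight 23 ≤ 23, strength 5·9 + 1·8 = 53.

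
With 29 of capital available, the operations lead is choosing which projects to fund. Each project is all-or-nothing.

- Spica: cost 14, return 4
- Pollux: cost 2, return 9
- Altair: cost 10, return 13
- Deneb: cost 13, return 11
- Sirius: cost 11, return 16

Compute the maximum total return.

38

Pollux + Deneb + Sirius: cost 2 + 13 + 11 = 26 ≤ 29, return 9 + 11 + 16 = 36.
Pollux + Altair + Sirius: cost 2 + 10 + 11 = 23 ≤ 29, return 9 + 13 + 16 = 38.
Pollux + Altair + Deneb: cost 2 + 10 + 13 = 25 ≤ 29, return 9 + 13 + 11 = 33.
Best is Pollux, Altair, and Sirius with total return 38.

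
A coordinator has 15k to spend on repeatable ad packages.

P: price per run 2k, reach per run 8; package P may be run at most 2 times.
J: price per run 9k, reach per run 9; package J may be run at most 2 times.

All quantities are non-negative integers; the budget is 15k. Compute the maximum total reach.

25

2×P and 1×J: price 13 ≤ 15, reach 2·8 + 1·9 = 25.
1×P and 1×J: price 11 ≤ 15, reach 1·8 + 1·9 = 17.
Best is 25.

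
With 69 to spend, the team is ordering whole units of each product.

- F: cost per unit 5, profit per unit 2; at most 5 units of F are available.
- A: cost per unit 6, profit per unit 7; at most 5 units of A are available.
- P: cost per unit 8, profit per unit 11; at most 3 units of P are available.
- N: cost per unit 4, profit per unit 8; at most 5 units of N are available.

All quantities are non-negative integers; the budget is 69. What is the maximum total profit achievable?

N has the best ratio (8/4); taking only N gives at most 5×8 = 40 (stopped by the supply cap of 5).
Mixing does better — 4×A, 3×P, and 5×N: cost 68 ≤ 69, profit 4·7 + 3·11 + 5·8 = 101.

101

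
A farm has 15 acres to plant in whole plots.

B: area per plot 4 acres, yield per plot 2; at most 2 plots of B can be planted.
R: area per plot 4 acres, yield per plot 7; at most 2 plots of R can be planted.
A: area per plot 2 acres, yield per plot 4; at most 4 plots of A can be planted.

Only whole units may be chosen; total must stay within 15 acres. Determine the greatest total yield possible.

26

1×R and 4×A: area 12 ≤ 15, yield 1·7 + 4·4 = 23.
2×R and 3×A: area 14 ≤ 15, yield 2·7 + 3·4 = 26.
Best is 26.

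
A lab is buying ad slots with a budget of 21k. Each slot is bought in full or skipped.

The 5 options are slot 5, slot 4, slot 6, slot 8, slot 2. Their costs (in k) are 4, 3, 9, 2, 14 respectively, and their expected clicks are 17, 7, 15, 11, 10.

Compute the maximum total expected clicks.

Allowing fractional choices, the relaxed optimum would be about 52.1, but ad slots are indivisible.
slot 5 + slot 6 + slot 8: cost 4 + 9 + 2 = 15 ≤ 21, expected clicks 17 + 15 + 11 = 43.
slot 5 + slot 4 + slot 6 + slot 8: cost 4 + 3 + 9 + 2 = 18 ≤ 21, expected clicks 17 + 7 + 15 + 11 = 50.
Best is slot 5, slot 4, slot 6, and slot 8 with total expected clicks 50.

50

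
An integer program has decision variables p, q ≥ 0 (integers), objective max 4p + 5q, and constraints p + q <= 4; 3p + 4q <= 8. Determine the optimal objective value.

10

(p,q)=(0,2): 1·0+1·2=2≤4, 3·0+4·2=8≤8, objective 10.
(p,q)=(1,1): 1·1+1·1=2≤4, 3·1+4·1=7≤8, objective 9.
(p,q)=(2,0): 1·2+1·0=2≤4, 3·2+4·0=6≤8, objective 8.
The best lattice point is (0,2), giving 10.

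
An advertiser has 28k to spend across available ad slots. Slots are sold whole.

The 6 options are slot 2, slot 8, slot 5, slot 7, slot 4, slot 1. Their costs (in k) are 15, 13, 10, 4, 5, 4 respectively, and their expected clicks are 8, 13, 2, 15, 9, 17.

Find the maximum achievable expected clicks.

54

Allowing fractional choices, the relaxed optimum would be about 55.1, but ad slots are indivisible.
slot 2 + slot 7 + slot 4 + slot 1: cost 15 + 4 + 5 + 4 = 28 ≤ 28, expected clicks 8 + 15 + 9 + 17 = 49.
slot 8 + slot 7 + slot 1: cost 13 + 4 + 4 = 21 ≤ 28, expected clicks 13 + 15 + 17 = 45.
slot 8 + slot 7 + slot 4 + slot 1: cost 13 + 4 + 5 + 4 = 26 ≤ 28, expected clicks 13 + 15 + 9 + 17 = 54.
Best is slot 8, slot 7, slot 4, and slot 1 with total expected clicks 54.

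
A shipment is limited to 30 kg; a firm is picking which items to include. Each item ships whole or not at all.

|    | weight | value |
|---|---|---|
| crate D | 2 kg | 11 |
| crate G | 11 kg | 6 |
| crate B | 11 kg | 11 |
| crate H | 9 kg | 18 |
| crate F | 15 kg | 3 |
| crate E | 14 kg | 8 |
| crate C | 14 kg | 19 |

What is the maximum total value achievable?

48

Take crate D, crate H, and crate C: weight 2 + 9 + 14 = 25 ≤ 30, value 11 + 18 + 19 = 48.
No other feasible combination does better.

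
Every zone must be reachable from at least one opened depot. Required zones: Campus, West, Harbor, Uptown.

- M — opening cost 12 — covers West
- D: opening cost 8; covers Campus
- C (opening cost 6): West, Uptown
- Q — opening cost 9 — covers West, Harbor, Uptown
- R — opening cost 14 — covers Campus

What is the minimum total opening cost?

The greedy cost-per-new-zone heuristic would pick C, D, and Q for 23, but a cheaper cover exists.
Choose D and Q: together they cover Campus, West, Harbor, Uptown — every zone.
Total opening cost: 8 + 9 = 17.
No cover costs less than 17.

17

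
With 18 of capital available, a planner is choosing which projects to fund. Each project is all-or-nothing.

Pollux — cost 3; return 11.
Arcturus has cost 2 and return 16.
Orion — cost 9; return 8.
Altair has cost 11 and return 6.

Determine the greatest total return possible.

35

Allowing fractional choices, the relaxed optimum would be about 37.2, but projects are indivisible.
Pollux + Arcturus + Orion: cost 3 + 2 + 9 = 14 ≤ 18, return 11 + 16 + 8 = 35.
Pollux + Arcturus: cost 3 + 2 = 5 ≤ 18, return 11 + 16 = 27.
Pollux + Arcturus + Altair: cost 3 + 2 + 11 = 16 ≤ 18, return 11 + 16 + 6 = 33.
Best is Pollux, Arcturus, and Orion with total return 35.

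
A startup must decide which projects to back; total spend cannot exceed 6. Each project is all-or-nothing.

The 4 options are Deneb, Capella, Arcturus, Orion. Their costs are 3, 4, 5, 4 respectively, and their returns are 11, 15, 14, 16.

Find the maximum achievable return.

Take Orion: cost 4 ≤ 6, return 16.
No other feasible combination does better.

16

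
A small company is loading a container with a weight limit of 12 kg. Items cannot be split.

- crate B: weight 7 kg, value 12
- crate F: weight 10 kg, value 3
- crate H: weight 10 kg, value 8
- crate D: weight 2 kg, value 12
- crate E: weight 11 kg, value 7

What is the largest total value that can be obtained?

Allowing fractional choices, the relaxed optimum would be about 26.4, but items are indivisible.
crate H + crate D: weight 10 + 2 = 12 ≤ 12, value 8 + 12 = 20.
crate F + crate D: weight 10 + 2 = 12 ≤ 12, value 3 + 12 = 15.
crate B + crate D: weight 7 + 2 = 9 ≤ 12, value 12 + 12 = 24.
Best is crate B and crate D with total value 24.

24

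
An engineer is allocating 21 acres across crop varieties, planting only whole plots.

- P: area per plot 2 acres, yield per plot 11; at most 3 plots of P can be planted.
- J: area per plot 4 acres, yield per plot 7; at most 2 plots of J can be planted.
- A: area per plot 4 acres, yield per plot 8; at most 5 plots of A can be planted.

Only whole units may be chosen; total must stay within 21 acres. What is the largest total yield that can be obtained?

57

P has the best ratio (11/2); taking only P gives at most 3×11 = 33 (stopped by the supply cap of 3).
Mixing does better — 3×P and 3×A: area 18 ≤ 21, yield 3·11 + 3·8 = 57.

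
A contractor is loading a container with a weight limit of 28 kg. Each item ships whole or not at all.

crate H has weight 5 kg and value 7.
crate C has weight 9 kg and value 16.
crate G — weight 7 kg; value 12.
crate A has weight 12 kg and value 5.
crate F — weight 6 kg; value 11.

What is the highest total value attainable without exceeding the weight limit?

46

This is an integer program with binary decision variables.
Take crate H, crate C, crate G, and crate F: weight 5 + 9 + 7 + 6 = 27 ≤ 28, value 7 + 16 + 12 + 11 = 46.
No other feasible combination does better.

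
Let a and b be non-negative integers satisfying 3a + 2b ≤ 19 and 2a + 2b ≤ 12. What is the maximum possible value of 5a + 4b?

30

(a,b)=(6,0): 3·6+2·0=18≤19, 2·6+2·0=12≤12, objective 30.
(a,b)=(5,1): 3·5+2·1=17≤19, 2·5+2·1=12≤12, objective 29.
(a,b)=(5,0): 3·5+2·0=15≤19, 2·5+2·0=10≤12, objective 25.
No feasible integer point exceeds 30.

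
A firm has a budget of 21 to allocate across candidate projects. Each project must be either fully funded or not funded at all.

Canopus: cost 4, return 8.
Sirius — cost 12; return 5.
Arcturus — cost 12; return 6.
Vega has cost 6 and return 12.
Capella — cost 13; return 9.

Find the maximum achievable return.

21

Allowing fractional choices, the relaxed optimum would be about 27.6, but projects are indivisible.
Canopus + Vega: cost 4 + 6 = 10 ≤ 21, return 8 + 12 = 20.
Vega + Capella: cost 6 + 13 = 19 ≤ 21, return 12 + 9 = 21.
Best is Vega and Capella with total return 21.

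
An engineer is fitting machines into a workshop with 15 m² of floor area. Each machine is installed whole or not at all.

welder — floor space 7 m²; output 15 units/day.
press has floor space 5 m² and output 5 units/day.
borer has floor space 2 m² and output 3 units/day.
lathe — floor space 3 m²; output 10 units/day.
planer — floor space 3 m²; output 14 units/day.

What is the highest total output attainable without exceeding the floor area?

42

Take welder, borer, lathe, and planer: floor space 7 + 2 + 3 + 3 = 15 ≤ 15, output 15 + 3 + 10 + 14 = 42.
No other feasible combination does better.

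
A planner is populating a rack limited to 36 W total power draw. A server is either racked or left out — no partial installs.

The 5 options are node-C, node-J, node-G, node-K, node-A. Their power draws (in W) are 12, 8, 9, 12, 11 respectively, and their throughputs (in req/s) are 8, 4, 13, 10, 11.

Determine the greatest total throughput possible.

Take node-G, node-K, and node-A: power draw 9 + 12 + 11 = 32 ≤ 36, throughput 13 + 10 + 11 = 34.
No other feasible combination does better.

34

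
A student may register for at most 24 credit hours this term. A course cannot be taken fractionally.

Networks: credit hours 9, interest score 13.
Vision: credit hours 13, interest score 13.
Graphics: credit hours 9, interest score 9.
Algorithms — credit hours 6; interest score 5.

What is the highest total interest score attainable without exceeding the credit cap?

27

Allowing fractional choices, the relaxed optimum would be about 28.0, but courses are indivisible.
Networks + Graphics: credit hours 9 + 9 = 18 ≤ 24, interest score 13 + 9 = 22.
Networks + Graphics + Algorithms: credit hours 9 + 9 + 6 = 24 ≤ 24, interest score 13 + 9 + 5 = 27.
Networks + Vision: credit hours 9 + 13 = 22 ≤ 24, interest score 13 + 13 = 26.
Best is Networks, Graphics, and Algorithms with total interest score 27.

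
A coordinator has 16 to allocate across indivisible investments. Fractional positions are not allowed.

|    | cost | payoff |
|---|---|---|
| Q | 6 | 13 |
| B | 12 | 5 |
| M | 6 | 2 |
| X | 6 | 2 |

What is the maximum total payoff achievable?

15

Allowing fractional choices, the relaxed optimum would be about 17.2, but investments are indivisible.
Q + M: cost 6 + 6 = 12 ≤ 16, payoff 13 + 2 = 15.
Q + X: cost 6 + 6 = 12 ≤ 16, payoff 13 + 2 = 15.
Q: cost 6 ≤ 16, payoff 13.
The maximum payoff is 15; one optimal choice is Q and M.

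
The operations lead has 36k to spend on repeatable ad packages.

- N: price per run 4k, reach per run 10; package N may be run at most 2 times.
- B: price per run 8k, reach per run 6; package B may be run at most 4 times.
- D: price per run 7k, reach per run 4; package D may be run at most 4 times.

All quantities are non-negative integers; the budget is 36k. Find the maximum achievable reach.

38

This is a bounded integer knapsack.
N has the best ratio (10/4); taking only N gives at most 2×10 = 20 (stopped by the supply cap of 2).
Mixing does better — 2×N and 3×B: price 32 ≤ 36, reach 2·10 + 3·6 = 38.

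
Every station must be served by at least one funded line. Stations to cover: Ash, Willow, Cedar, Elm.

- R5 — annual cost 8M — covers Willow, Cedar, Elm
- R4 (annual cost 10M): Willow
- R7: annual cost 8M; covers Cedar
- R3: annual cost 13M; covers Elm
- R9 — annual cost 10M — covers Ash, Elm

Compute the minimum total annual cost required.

This is an integer covering problem.
Choose R5 and R9: together they cover Ash, Willow, Cedar, Elm — every station.
Total annual cost: 8 + 10 = 18.
No cover costs less than 18.

18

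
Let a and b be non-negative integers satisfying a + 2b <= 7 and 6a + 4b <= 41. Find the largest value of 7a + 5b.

42

Relaxing integrality, the LP optimum is 47.88 at (a,b) = (6.75, 0.125), which is not an integer point.
(a,b)=(6,0): 1·6+2·0=6≤7, 6·6+4·0=36≤41, objective 42.
(a,b)=(5,1): 1·5+2·1=7≤7, 6·5+4·1=34≤41, objective 40.
(a,b)=(5,0): 1·5+2·0=5≤7, 6·5+4·0=30≤41, objective 35.
Maximum is 42 at (a,b)=(6,0).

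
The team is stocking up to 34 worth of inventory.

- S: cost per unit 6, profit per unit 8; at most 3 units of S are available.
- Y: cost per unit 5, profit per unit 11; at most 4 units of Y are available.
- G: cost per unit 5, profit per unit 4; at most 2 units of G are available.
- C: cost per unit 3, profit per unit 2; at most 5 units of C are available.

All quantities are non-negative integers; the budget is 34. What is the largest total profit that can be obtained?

Take 2×S and 4×Y: cost 32 ≤ 34, profit 2·8 + 4·11 = 60.
Y has the best ratio (11/5) and is taken to its limit of 4; remaining capacity is filled optimally with the others.

60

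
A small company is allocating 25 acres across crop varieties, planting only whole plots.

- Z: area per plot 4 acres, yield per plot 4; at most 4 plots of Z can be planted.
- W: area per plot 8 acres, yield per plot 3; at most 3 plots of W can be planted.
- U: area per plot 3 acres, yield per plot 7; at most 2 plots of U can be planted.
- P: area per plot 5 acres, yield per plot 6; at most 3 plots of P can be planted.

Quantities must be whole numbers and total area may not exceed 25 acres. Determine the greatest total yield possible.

36

U has the best ratio (7/3); taking only U gives at most 2×7 = 14 (stopped by the supply cap of 2).
Mixing does better — 1×Z, 2×U, and 3×P: area 25 ≤ 25, yield 1·4 + 2·7 + 3·6 = 36.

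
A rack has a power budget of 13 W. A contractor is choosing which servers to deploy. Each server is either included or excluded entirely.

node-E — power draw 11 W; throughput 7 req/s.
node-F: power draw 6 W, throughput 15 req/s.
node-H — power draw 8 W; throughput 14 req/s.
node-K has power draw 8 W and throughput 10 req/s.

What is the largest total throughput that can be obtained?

Take node-F: power draw 6 ≤ 13, throughput 15.
No other feasible combination does better.

15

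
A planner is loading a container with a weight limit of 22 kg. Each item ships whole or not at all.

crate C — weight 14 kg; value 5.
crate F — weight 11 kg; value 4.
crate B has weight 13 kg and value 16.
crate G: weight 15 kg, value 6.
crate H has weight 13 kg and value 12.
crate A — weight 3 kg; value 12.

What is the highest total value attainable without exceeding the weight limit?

crate B + crate A: weight 13 + 3 = 16 ≤ 22, value 16 + 12 = 28.
crate H + crate A: weight 13 + 3 = 16 ≤ 22, value 12 + 12 = 24.
Best is crate B and crate A with total value 28.

28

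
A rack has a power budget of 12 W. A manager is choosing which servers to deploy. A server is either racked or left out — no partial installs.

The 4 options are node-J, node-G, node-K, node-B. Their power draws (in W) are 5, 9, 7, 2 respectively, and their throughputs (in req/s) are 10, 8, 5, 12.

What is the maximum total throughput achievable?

22

Allowing fractional choices, the relaxed optimum would be about 26.4, but servers are indivisible.
node-G + node-B: power draw 9 + 2 = 11 ≤ 12, throughput 8 + 12 = 20.
node-J + node-B: power draw 5 + 2 = 7 ≤ 12, throughput 10 + 12 = 22.
Best is node-J and node-B with total throughput 22.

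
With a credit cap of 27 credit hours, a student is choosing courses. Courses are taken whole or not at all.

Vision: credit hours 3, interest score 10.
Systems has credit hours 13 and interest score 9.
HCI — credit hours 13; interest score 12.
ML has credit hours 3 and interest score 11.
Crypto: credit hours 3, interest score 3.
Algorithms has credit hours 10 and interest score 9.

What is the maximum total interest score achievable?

36

Allowing fractional choices, the relaxed optimum would be about 40.5, but courses are indivisible.
Vision + HCI + ML + Crypto: credit hours 3 + 13 + 3 + 3 = 22 ≤ 27, interest score 10 + 12 + 11 + 3 = 36.
Vision + HCI + ML: credit hours 3 + 13 + 3 = 19 ≤ 27, interest score 10 + 12 + 11 = 33.
Best is Vision, HCI, ML, and Crypto with total interest score 36.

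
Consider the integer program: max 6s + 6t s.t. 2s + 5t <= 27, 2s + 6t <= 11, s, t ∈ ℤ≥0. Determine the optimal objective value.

The continuous relaxation peaks at (5.5, 0) with value 33.00; rounding to a feasible lattice point costs some objective.
(s,t)=(5,0): 2·5+5·0=10≤27, 2·5+6·0=10≤11, objective 30.
(s,t)=(4,0): 2·4+5·0=8≤27, 2·4+6·0=8≤11, objective 24.
Maximum is 30 at (s,t)=(5,0).

30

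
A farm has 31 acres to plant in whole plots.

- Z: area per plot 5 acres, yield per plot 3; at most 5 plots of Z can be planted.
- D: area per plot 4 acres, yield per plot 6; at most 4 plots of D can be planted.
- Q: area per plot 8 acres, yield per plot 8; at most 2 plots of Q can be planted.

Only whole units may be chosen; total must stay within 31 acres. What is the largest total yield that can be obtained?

Take 1×Z, 4×D, and 1×Q: area 29 ≤ 31, yield 1·3 + 4·6 + 1·8 = 35.
D has the best ratio (6/4) and is taken to its limit of 4; remaining capacity is filled optimally with the others.

35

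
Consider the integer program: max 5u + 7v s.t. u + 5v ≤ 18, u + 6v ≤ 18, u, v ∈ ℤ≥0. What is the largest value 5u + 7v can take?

90

(u,v)=(18,0): 1·18+5·0=18≤18, 1·18+6·0=18≤18, objective 90.
(u,v)=(17,0): 1·17+5·0=17≤18, 1·17+6·0=17≤18, objective 85.
No feasible integer point exceeds 90.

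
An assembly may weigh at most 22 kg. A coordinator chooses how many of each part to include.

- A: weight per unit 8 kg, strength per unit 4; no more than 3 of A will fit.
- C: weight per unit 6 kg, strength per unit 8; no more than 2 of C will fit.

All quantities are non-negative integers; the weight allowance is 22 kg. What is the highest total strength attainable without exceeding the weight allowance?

20

C has the best ratio (8/6); taking only C gives at most 2×8 = 16 (stopped by the supply cap of 2).
Mixing does better — 1×A and 2×C: weight 20 ≤ 22, strength 1·4 + 2·8 = 20.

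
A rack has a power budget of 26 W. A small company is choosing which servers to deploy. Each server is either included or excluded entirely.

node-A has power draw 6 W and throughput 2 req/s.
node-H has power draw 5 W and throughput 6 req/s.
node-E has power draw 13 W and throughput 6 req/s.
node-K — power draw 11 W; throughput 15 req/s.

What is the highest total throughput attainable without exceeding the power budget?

This is an integer program with binary decision variables.
Allowing fractional choices, the relaxed optimum would be about 25.6, but servers are indivisible.
node-E + node-K: power draw 13 + 11 = 24 ≤ 26, throughput 6 + 15 = 21.
node-A + node-H + node-K: power draw 6 + 5 + 11 = 22 ≤ 26, throughput 2 + 6 + 15 = 23.
node-H + node-K: power draw 5 + 11 = 16 ≤ 26, throughput 6 + 15 = 21.
Best is node-A, node-H, and node-K with total throughput 23.

23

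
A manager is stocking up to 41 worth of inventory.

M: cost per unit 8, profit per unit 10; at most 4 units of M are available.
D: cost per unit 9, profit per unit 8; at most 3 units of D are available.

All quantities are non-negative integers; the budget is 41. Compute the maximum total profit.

48

This is a bounded integer knapsack.
Take 4×M and 1×D: cost 41 ≤ 41, profit 4·10 + 1·8 = 48.
M has the best ratio (10/8) and is taken to its limit of 4; remaining capacity is filled optimally with the others.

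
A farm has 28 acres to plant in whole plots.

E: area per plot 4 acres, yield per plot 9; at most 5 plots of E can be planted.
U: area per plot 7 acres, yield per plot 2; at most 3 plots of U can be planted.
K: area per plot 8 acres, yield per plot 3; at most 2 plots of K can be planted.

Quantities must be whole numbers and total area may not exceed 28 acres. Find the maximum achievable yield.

48

5×E and 1×K: area 28 ≤ 28, yield 5·9 + 1·3 = 48.
5×E and 1×U: area 27 ≤ 28, yield 5·9 + 1·2 = 47.
Best is 48.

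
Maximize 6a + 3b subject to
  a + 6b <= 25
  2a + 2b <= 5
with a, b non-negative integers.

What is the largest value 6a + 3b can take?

12

(a,b)=(2,0) is feasible, giving 12.
(a,b)=(1,1) is feasible, giving 9.
No feasible integer point exceeds 12.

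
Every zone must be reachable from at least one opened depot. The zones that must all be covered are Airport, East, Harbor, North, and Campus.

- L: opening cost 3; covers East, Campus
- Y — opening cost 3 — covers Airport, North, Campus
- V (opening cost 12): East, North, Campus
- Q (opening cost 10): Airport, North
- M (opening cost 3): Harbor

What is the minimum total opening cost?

9

Choose L, Y, and M: together they cover Airport, East, Harbor, North, Campus — every zone.
Total opening cost: 3 + 3 + 3 = 9.
No cover costs less than 9.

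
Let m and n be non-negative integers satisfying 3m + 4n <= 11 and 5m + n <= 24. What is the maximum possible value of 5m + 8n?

The continuous relaxation peaks at (0, 2.75) with value 22.00; rounding to a feasible lattice point costs some objective.
(m,n)=(1,2): 3·1+4·2=11≤11, 5·1+1·2=7≤24, objective 21.
(m,n)=(2,1): 3·2+4·1=10≤11, 5·2+1·1=11≤24, objective 18.
(m,n)=(0,2): 3·0+4·2=8≤11, 5·0+1·2=2≤24, objective 16.
(m,n)=(1,1): 3·1+4·1=7≤11, 5·1+1·1=6≤24, objective 13.
No feasible integer point exceeds 21.

21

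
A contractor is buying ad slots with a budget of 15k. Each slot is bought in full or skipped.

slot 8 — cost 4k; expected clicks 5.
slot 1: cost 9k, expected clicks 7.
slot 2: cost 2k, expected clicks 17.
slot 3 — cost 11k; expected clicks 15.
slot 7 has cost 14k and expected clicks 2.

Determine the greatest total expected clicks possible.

Treat it as a binary knapsack problem.
Take slot 2 and slot 3: cost 2 + 11 = 13 ≤ 15, expected clicks 17 + 15 = 32.
No other feasible combination does better.

32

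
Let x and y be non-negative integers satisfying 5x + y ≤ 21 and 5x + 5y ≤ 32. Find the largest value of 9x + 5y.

42

The continuous relaxation peaks at (3.65, 2.75) with value 46.60; rounding to a feasible lattice point costs some objective.
(x,y)=(3,3) is feasible, giving 42.
(x,y)=(4,1) is feasible, giving 41.
(x,y)=(2,4) is feasible, giving 38.
The best lattice point is (3,3), giving 42.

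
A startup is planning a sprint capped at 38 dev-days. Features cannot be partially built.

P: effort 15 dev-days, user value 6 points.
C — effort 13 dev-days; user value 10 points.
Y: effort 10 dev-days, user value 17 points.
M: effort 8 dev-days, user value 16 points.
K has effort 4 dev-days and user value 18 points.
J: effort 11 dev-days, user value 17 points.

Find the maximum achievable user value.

This is an integer program with binary decision variables.
Take Y, M, K, and J: effort 10 + 8 + 4 + 11 = 33 ≤ 38, user value 17 + 16 + 18 + 17 = 68.
No other feasible combination does better.

68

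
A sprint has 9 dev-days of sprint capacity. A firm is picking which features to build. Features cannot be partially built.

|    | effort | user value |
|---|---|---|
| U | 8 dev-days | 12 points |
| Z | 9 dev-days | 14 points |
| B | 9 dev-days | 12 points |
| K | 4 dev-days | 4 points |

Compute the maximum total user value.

Z: effort 9 ≤ 9, user value 14.
B: effort 9 ≤ 9, user value 12.
U: effort 8 ≤ 9, user value 12.
Best is Z with total user value 14.

14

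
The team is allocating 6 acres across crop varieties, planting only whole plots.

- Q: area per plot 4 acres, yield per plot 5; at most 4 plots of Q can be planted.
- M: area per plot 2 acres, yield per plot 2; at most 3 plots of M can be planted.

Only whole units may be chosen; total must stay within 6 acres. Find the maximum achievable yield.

Take 1×Q and 1×M: area 6 ≤ 6, yield 1·5 + 1·2 = 7.
No other integer combination yields more.

7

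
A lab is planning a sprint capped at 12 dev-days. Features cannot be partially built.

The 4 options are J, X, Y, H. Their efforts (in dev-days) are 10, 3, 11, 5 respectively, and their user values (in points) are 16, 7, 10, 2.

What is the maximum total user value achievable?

This is an integer program with binary decision variables.
Take J: effort 10 ≤ 12, user value 16.
No other feasible combination does better.

16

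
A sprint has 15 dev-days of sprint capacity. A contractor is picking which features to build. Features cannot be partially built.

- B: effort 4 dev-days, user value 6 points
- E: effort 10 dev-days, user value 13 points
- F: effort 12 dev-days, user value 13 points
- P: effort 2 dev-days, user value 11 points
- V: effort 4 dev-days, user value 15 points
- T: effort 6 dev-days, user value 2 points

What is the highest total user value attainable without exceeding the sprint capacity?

Allowing fractional choices, the relaxed optimum would be about 38.5, but features are indivisible.
P + V + T: effort 2 + 4 + 6 = 12 ≤ 15, user value 11 + 15 + 2 = 28.
B + P + V: effort 4 + 2 + 4 = 10 ≤ 15, user value 6 + 11 + 15 = 32.
Best is B, P, and V with total user value 32.

32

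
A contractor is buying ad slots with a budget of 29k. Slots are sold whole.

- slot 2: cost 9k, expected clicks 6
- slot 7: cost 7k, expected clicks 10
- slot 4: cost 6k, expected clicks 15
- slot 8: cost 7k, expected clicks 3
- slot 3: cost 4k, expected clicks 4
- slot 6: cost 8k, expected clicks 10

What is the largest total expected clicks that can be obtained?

This is a 0-1 knapsack instance.
slot 7 + slot 4 + slot 8 + slot 6: cost 7 + 6 + 7 + 8 = 28 ≤ 29, expected clicks 10 + 15 + 3 + 10 = 38.
slot 7 + slot 4 + slot 6: cost 7 + 6 + 8 = 21 ≤ 29, expected clicks 10 + 15 + 10 = 35.
slot 7 + slot 4 + slot 3 + slot 6: cost 7 + 6 + 4 + 8 = 25 ≤ 29, expected clicks 10 + 15 + 4 + 10 = 39.
Best is slot 7, slot 4, slot 3, and slot 6 with total expected clicks 39.

39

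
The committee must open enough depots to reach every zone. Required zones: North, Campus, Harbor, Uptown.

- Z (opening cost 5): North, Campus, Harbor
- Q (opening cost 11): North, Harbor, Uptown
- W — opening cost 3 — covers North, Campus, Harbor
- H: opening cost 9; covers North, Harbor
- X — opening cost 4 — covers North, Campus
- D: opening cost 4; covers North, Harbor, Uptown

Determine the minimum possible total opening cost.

7

Choose W and D: together they cover North, Campus, Harbor, Uptown — every zone.
Total opening cost: 3 + 4 = 7.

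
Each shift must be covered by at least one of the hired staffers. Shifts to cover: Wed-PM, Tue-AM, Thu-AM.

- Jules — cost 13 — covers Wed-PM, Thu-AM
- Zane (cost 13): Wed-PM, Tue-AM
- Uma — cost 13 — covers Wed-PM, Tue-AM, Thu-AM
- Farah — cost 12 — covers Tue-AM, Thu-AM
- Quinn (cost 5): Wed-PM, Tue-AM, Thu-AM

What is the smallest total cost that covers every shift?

Quinn alone covers Wed-PM, Tue-AM, Thu-AM — every shift.
Total cost: 5.
No cover costs less than 5.

5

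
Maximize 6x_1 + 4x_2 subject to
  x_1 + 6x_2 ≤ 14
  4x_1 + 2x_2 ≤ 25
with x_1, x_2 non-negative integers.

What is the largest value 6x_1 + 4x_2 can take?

36

The continuous relaxation peaks at (5.55, 1.41) with value 38.91; rounding to a feasible lattice point costs some objective.
(x_1,x_2)=(6,0): 1·6+6·0=6≤14, 4·6+2·0=24≤25, objective 36.
(x_1,x_2)=(5,1): 1·5+6·1=11≤14, 4·5+2·1=22≤25, objective 34.
(x_1,x_2)=(5,0): 1·5+6·0=5≤14, 4·5+2·0=20≤25, objective 30.
(x_1,x_2)=(4,1): 1·4+6·1=10≤14, 4·4+2·1=18≤25, objective 28.
The best lattice point is (6,0), giving 36.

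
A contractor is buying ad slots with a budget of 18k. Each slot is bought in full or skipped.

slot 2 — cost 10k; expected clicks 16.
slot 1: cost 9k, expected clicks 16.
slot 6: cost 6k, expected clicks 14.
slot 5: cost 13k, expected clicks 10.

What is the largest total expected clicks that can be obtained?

30

Treat it as a binary knapsack problem.
slot 1: cost 9 ≤ 18, expected clicks 16.
slot 1 + slot 6: cost 9 + 6 = 15 ≤ 18, expected clicks 16 + 14 = 30.
slot 2 + slot 6: cost 10 + 6 = 16 ≤ 18, expected clicks 16 + 14 = 30.
The maximum expected clicks is 30; one optimal choice is slot 1 and slot 6.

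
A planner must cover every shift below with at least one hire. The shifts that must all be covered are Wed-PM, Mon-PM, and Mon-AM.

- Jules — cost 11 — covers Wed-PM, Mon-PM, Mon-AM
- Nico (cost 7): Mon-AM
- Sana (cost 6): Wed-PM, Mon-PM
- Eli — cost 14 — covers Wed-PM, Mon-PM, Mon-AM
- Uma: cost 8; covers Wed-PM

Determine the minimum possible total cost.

11

The greedy cost-per-new-shift heuristic would pick Sana and Nico for 13, but a cheaper cover exists.
Jules alone covers Wed-PM, Mon-PM, Mon-AM — every shift.
Total cost: 11.
No cover costs less than 11.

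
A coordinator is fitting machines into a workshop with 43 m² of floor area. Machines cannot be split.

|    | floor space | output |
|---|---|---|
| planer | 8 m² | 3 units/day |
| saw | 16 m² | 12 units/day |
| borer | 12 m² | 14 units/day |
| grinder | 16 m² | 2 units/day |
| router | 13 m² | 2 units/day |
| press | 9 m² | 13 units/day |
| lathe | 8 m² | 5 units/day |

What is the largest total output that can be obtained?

This is an integer program with binary decision variables.
Take saw, borer, and press: floor space 16 + 12 + 9 = 37 ≤ 43, output 12 + 14 + 13 = 39.
No other feasible combination does better.

39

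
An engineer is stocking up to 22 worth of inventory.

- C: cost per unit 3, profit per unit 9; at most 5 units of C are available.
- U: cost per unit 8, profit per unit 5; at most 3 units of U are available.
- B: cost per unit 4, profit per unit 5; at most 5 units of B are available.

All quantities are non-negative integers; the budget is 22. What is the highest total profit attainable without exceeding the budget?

50

Take 5×C and 1×B: cost 19 ≤ 22, profit 5·9 + 1·5 = 50.
C has the best ratio (9/3) and is taken to its limit of 5; remaining capacity is filled optimally with the others.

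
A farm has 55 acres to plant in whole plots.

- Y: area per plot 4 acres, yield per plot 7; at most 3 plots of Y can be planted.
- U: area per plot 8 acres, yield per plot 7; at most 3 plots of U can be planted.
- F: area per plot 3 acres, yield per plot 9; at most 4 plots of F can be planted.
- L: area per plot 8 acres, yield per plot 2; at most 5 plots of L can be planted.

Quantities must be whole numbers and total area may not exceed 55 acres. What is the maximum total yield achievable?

3×Y, 3×U, and 4×F: area 48 ≤ 55, yield 3·7 + 3·7 + 4·9 = 78.
2×Y, 3×U, 4×F, and 1×L: area 52 ≤ 55, yield 2·7 + 3·7 + 4·9 + 1·2 = 73.
Best is 78.

78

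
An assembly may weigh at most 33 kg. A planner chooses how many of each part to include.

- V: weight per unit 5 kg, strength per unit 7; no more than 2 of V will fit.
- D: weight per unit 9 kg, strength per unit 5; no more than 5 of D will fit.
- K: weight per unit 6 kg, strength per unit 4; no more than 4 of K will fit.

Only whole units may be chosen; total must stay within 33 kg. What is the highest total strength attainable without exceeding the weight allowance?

27

2×V, 1×D, and 2×K: weight 31 ≤ 33, strength 2·7 + 1·5 + 2·4 = 27.
2×V and 3×K: weight 28 ≤ 33, strength 2·7 + 3·4 = 26.
Best is 27.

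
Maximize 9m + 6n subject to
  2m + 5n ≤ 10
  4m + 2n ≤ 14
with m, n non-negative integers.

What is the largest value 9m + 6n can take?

27

(m,n)=(3,0) is feasible, giving 27.
(m,n)=(2,1) is feasible, giving 24.
(m,n)=(2,0) is feasible, giving 18.
The best lattice point is (3,0), giving 27.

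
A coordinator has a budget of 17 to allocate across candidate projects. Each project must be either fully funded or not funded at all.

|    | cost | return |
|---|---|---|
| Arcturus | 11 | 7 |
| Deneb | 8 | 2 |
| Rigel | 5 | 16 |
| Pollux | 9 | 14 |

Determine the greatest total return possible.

30

Arcturus + Rigel: cost 11 + 5 = 16 ≤ 17, return 7 + 16 = 23.
Rigel + Pollux: cost 5 + 9 = 14 ≤ 17, return 16 + 14 = 30.
Best is Rigel and Pollux with total return 30.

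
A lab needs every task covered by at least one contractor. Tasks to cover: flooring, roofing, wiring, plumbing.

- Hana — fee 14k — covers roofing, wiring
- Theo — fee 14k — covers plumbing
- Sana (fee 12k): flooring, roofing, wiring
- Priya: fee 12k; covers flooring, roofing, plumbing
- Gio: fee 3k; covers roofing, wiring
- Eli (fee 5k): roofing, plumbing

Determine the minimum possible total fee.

15

The greedy cost-per-new-task heuristic would pick Gio, Eli, and Sana for 20, but a cheaper cover exists.
Choose Priya and Gio: together they cover flooring, roofing, wiring, plumbing — every task.
Total fee: 12 + 3 = 15.
No cover costs less than 15.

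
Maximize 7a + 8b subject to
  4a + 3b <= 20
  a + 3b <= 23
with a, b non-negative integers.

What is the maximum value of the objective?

48

(a,b)=(0,6) is feasible, giving 48.
(a,b)=(1,5) is feasible, giving 47.
(a,b)=(0,5) is feasible, giving 40.
The best lattice point is (0,6), giving 48.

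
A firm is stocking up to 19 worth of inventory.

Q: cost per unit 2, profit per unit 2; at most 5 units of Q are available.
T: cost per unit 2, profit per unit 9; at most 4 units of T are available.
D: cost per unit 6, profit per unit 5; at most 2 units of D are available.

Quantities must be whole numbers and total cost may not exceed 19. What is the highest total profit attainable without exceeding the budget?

46

T has the best ratio (9/2); taking only T gives at most 4×9 = 36 (stopped by the supply cap of 4).
Mixing does better — 5×Q and 4×T: cost 18 ≤ 19, profit 5·2 + 4·9 = 46.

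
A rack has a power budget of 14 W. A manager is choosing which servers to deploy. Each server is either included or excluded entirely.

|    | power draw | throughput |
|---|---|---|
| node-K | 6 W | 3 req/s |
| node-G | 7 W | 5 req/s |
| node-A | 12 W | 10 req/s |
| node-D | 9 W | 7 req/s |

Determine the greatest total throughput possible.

Allowing fractional choices, the relaxed optimum would be about 11.6, but servers are indivisible.
node-A: power draw 12 ≤ 14, throughput 10.
node-K + node-G: power draw 6 + 7 = 13 ≤ 14, throughput 3 + 5 = 8.
Best is node-A with total throughput 10.

10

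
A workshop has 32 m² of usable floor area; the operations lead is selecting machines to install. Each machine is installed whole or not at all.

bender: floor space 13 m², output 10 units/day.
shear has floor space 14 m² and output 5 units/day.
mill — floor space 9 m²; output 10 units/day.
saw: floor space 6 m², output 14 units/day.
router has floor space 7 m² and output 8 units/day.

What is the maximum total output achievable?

Allowing fractional choices, the relaxed optimum would be about 39.7, but machines are indivisible.
bender + saw + router: floor space 13 + 6 + 7 = 26 ≤ 32, output 10 + 14 + 8 = 32.
mill + saw + router: floor space 9 + 6 + 7 = 22 ≤ 32, output 10 + 14 + 8 = 32.
bender + mill + saw: floor space 13 + 9 + 6 = 28 ≤ 32, output 10 + 10 + 14 = 34.
Best is bender, mill, and saw with total output 34.

34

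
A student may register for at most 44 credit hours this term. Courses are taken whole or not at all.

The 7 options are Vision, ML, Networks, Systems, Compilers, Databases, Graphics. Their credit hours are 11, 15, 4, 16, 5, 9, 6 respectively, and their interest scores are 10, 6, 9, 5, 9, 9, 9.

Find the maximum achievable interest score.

46

Vision + Networks + Compilers + Databases + Graphics: credit hours 11 + 4 + 5 + 9 + 6 = 35 ≤ 44, interest score 10 + 9 + 9 + 9 + 9 = 46.
Vision + ML + Networks + Compilers + Graphics: credit hours 11 + 15 + 4 + 5 + 6 = 41 ≤ 44, interest score 10 + 6 + 9 + 9 + 9 = 43.
Vision + ML + Networks + Compilers + Databases: credit hours 11 + 15 + 4 + 5 + 9 = 44 ≤ 44, interest score 10 + 6 + 9 + 9 + 9 = 43.
Best is Vision, Networks, Compilers, Databases, and Graphics with total interest score 46.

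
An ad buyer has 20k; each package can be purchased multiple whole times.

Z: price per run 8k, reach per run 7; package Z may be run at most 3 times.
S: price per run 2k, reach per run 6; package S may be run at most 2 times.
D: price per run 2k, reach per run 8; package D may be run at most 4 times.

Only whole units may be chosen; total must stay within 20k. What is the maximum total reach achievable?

Take 1×Z, 2×S, and 4×D: price 20 ≤ 20, reach 1·7 + 2·6 + 4·8 = 51.
D has the best ratio (8/2) and is taken to its limit of 4; remaining capacity is filled optimally with the others.

51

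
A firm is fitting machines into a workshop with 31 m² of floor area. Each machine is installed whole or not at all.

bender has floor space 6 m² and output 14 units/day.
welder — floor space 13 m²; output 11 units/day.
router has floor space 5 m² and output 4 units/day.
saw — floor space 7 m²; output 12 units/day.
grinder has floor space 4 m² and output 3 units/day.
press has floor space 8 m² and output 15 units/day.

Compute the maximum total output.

48

Take bender, router, saw, grinder, and press: floor space 6 + 5 + 7 + 4 + 8 = 30 ≤ 31, output 14 + 4 + 12 + 3 + 15 = 48.
No other feasible combination does better.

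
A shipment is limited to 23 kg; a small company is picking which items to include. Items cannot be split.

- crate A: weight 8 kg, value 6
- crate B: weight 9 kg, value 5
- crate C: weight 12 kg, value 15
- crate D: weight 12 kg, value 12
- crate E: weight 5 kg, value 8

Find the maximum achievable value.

crate A + crate C: weight 8 + 12 = 20 ≤ 23, value 6 + 15 = 21.
crate C + crate E: weight 12 + 5 = 17 ≤ 23, value 15 + 8 = 23.
Best is crate C and crate E with total value 23.

23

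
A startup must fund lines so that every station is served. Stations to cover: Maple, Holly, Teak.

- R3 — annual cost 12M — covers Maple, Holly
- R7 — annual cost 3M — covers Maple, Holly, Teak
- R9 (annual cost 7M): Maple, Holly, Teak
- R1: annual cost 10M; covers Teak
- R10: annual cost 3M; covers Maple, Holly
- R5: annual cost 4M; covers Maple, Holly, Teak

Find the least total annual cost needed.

3

R7 alone covers Maple, Holly, Teak — every station.
Total annual cost: 3.
No cover costs less than 3.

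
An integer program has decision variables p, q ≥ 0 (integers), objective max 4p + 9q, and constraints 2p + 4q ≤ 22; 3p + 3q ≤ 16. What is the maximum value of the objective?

45

(p,q)=(0,5) is feasible, giving 45.
(p,q)=(1,4) is feasible, giving 40.
No feasible integer point exceeds 45.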